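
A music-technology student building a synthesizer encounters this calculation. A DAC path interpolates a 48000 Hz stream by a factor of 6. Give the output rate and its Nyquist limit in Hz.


Step 1 — output sample rate after interpolation by L:
fs_out = L * fs_in = 6 * 48000 = 288000 Hz

Step 2 — Nyquist frequency of the output stream:
f_Nyq = fs_out / 2 = 288000 / 2 = 144000.0 Hz

fs_out = 288000 Hz; f_Nyquist = 144000.0 Hz


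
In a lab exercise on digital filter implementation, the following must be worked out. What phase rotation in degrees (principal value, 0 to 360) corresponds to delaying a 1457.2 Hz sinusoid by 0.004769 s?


Phase shift from frequency and time delay:
phi = 360 * f * t_delay
    = 360 * 1457.2 * 0.004769
    = 2501.78 degrees
    mod 360 = 341.78 degrees

341.78 degrees


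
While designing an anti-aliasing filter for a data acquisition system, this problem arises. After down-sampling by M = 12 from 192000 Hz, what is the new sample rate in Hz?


Decimation reduces the sample rate:
fs_out = fs_in / M
       = 192000 / 12
       = 16000.0 Hz

16000.0 Hz


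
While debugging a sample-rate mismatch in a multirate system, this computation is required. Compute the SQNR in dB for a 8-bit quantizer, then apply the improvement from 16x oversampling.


Step 1 — baseline SQNR at Nyquist:
SQNR_base = 6.02*N + 1.76
          = 6.02*8 + 1.76
          = 49.92 dB

Step 2 — oversampling processing gain:
G = 10*log10(OSR) = 10*log10(16) = 12.04 dB

Step 3 — total:
SQNR_total = 49.92 + 12.04 = 61.96 dB

Base SQNR = 49.92 dB; oversampled SQNR = 61.96 dB


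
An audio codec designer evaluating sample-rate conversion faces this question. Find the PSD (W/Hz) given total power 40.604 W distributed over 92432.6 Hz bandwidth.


Power spectral density:
PSD = P / BW
    = 40.604 / 92432.6
    = 0.00043928 W/Hz

0.00043928 W/Hz


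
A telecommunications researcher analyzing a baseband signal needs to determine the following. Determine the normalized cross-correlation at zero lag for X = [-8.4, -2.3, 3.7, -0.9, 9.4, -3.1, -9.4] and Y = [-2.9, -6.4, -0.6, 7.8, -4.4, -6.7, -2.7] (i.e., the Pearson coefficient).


Pearson correlation coefficient (population):
r = cov(X,Y) / (std(X) * std(Y))
Mean X = -1.5714, Mean Y = -2.2714
Cov(X,Y) = 1.377755
Std(X) = 6.087391, Std(Y) = 4.566873
r = 0.0496

0.0496


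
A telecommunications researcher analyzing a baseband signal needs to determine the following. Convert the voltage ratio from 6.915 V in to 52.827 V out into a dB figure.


Voltage gain in dB:
G = 20 * log10(Vout / Vin)
  = 20 * log10(52.827 / 6.915)
  = 20 * log10(7.639479)
  = 20 * 0.883064
  = 17.66 dB

17.66 dB


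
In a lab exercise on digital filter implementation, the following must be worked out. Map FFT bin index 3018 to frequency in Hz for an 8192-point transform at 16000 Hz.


Frequency of DFT bin k:
f_k = k * fs / N
    = 3018 * 16000 / 8192
    = 48288000 / 8192
    = 5894.531 Hz

5894.531 Hz


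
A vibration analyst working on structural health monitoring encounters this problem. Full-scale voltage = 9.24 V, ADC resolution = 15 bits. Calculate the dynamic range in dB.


Dynamic range from full-scale to LSB:
V_min = V_max / 2^bits = 9.24 / 2^15
DR = 20 * log10(V_max / V_min)
   = 20 * log10(2^15)
   = 20 * 15 * log10(2)
   = 90.31 dB

90.31 dB


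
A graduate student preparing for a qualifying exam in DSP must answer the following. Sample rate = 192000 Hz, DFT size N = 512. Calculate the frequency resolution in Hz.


DFT frequency resolution:
df = fs / N
   = 192000 / 512
   = 375.0 Hz

375.0 Hz


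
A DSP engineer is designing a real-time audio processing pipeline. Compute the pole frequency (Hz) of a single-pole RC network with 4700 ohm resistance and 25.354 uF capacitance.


Cutoff frequency of a first-order RC filter:
fc = 1 / (2 * pi * R * C)
C = 25.354 uF = 2.5354e-05 F
fc = 1 / (2 * pi * 4700 * 2.5354e-05)
   = 1 / 0.74872823730769
   = 1.335598 Hz

1.335598 Hz


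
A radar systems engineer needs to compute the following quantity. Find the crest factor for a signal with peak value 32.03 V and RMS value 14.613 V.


Crest factor is the ratio of peak to RMS:
CF = V_peak / V_rms
   = 32.03 / 14.613
   = 2.1919

2.1919


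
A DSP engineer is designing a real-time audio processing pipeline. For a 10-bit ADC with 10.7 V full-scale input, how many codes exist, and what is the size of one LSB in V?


Step 1 — number of quantization levels:
L = 2^N = 2^10 = 1024

Step 2 — LSB step size:
delta = Vfs / L
      = 10.7 / 1024
      = 0.01044922 V

Levels = 1024; step size = 0.01044922 V


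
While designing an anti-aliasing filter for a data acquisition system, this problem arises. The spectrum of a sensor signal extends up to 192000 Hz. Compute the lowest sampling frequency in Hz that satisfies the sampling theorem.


The Nyquist rate is twice the maximum frequency component.
fs_min = 2 * fmax
      = 2 * 192000
      = 384000 Hz

384000


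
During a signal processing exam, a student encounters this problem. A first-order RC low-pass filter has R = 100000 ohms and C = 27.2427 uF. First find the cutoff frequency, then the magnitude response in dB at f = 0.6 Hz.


Step 1 — cutoff frequency:
fc = 1 / (2*pi*R*C)
C = 27.2427 uF = 2.72427e-05 F
fc = 1 / (2*pi*100000*2.72427e-05)
   = 0.0584211 Hz

Step 2 — magnitude at f = 0.6 Hz:
|H(f)| = 1 / sqrt(1 + (f/fc)^2)
f/fc = 0.6 / 0.0584211 = 10.270262
|H| = 1 / sqrt(1 + 105.478282) = 0.0969102
|H|_dB = 20*log10(0.0969102) = -20.27 dB

fc = 0.0584211 Hz; |H(0.6 Hz)| = -20.27 dB


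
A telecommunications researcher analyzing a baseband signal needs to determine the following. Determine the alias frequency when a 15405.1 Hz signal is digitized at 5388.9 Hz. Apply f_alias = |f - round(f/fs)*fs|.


Compute the nearest integer multiple of fs to the signal:
n = round(15405.1 / 5388.9) = 3
f_alias = |15405.1 - 3 * 5388.9|
        = |15405.1 - 16166.7|
        = 761.6 Hz

761.6


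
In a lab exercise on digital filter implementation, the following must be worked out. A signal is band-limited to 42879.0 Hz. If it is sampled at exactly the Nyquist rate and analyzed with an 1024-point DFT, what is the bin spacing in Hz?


Step 1 — Nyquist sampling rate:
fs = 2 * fmax = 2 * 42879.0 = 85758.0 Hz

Step 2 — DFT bin spacing:
df = fs / N = 85758.0 / 1024 = 83.748 Hz

83.748 Hz


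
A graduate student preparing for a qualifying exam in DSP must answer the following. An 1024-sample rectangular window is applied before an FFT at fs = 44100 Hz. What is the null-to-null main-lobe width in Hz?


Main lobe width for a rectangular window:
Width = 2 * fs / N
      = 2 * 44100 / 1024
      = 88200 / 1024
      = 86.133 Hz

86.133 Hz


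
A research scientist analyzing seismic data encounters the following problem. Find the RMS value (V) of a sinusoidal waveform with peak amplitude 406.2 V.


RMS voltage for a sinusoidal waveform:
V_rms = V_peak / sqrt(2)
      = 406.2 / 1.414214
      = 287.227 V

287.227 V


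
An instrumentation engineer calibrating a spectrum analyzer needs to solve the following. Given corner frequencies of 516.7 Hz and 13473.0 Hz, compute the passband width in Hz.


Bandwidth is the difference of -3dB frequencies:
BW = f_high - f_low
   = 13473.0 - 516.7
   = 12956.3 Hz

12956.3 Hz


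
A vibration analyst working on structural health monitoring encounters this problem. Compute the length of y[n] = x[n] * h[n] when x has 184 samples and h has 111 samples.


Linear convolution output length:
L = N + M - 1
  = 184 + 111 - 1
  = 294 samples

294


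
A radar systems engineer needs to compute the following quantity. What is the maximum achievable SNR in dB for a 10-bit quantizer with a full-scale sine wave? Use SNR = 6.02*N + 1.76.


Theoretical SNR for a full-scale sinusoid:
SNR = 6.02 * N + 1.76
    = 6.02 * 10 + 1.76
    = 60.2 + 1.76
    = 61.96 dB

61.96 dB


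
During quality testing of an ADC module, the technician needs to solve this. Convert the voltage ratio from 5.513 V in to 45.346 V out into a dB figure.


Voltage gain in dB:
G = 20 * log10(Vout / Vin)
  = 20 * log10(45.346 / 5.513)
  = 20 * log10(8.225286)
  = 20 * 0.915151
  = 18.3 dB

18.3 dB


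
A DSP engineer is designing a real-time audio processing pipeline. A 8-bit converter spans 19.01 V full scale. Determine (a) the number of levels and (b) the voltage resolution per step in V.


Step 1 — number of quantization levels:
L = 2^N = 2^8 = 256

Step 2 — LSB step size:
delta = Vfs / L
      = 19.01 / 256
      = 0.07425781 V

Levels = 256; step size = 0.07425781 V


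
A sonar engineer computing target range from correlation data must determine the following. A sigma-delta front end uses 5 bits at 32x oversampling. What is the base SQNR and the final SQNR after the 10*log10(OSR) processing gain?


Step 1 — baseline SQNR at Nyquist:
SQNR_base = 6.02*N + 1.76
          = 6.02*5 + 1.76
          = 31.86 dB

Step 2 — oversampling processing gain:
G = 10*log10(OSR) = 10*log10(32) = 15.05 dB

Step 3 — total:
SQNR_total = 31.86 + 15.05 = 46.91 dB

Base SQNR = 31.86 dB; oversampled SQNR = 46.91 dB


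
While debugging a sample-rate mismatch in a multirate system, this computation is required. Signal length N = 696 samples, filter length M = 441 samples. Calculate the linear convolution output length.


Linear convolution output length:
L = N + M - 1
  = 696 + 441 - 1
  = 1136 samples

1136


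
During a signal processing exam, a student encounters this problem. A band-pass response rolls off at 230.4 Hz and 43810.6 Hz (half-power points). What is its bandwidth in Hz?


Bandwidth is the difference of -3dB frequencies:
BW = f_high - f_low
   = 43810.6 - 230.4
   = 43580.2 Hz

43580.2 Hz


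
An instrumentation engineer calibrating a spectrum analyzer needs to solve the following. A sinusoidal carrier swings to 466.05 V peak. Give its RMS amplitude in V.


RMS voltage for a sinusoidal waveform:
V_rms = V_peak / sqrt(2)
      = 466.05 / 1.414214
      = 329.547 V

329.547 V


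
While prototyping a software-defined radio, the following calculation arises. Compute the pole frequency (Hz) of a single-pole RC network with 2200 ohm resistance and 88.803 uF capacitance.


Cutoff frequency of a first-order RC filter:
fc = 1 / (2 * pi * R * C)
C = 88.803 uF = 8.8803e-05 F
fc = 1 / (2 * pi * 2200 * 8.8803e-05)
   = 1 / 1.2275245506336
   = 0.814648 Hz

0.814648 Hz


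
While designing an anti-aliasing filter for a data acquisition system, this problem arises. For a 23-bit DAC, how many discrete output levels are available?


Number of quantization levels = 2^N
= 2^23
= 8388608

8388608


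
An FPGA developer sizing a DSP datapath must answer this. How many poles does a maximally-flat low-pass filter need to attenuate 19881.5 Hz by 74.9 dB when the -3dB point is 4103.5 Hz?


Butterworth filter order formula:
n = log10(10^(A/10) - 1) / (2 * log10(f_stop/f_pass))
10^(74.9/10) - 1 = 30902953.3251
f_stop/f_pass = 19881.5 / 4103.5 = 4.845
n = 5.4648 -> ceil = 6

6


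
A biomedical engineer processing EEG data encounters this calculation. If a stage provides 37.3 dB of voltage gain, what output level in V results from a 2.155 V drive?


Output voltage from dB gain:
V_out = V_in * 10^(gain_dB / 20)
      = 2.155 * 10^(37.3 / 20)
      = 2.155 * 73.282453
      = 157.9237 V

157.9237 V


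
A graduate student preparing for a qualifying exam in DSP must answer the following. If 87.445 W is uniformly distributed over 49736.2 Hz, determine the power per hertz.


Power spectral density:
PSD = P / BW
    = 87.445 / 49736.2
    = 0.00175818 W/Hz

0.00175818 W/Hz


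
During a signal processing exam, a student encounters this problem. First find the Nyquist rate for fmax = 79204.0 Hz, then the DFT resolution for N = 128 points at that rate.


Step 1 — Nyquist sampling rate:
fs = 2 * fmax = 2 * 79204.0 = 158408.0 Hz

Step 2 — DFT bin spacing:
df = fs / N = 158408.0 / 128 = 1237.5625 Hz

1237.5625 Hz


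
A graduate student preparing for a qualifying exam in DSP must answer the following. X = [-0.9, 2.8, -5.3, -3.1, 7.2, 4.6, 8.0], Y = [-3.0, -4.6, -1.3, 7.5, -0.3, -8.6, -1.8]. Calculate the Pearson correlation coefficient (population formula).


Pearson correlation coefficient (population):
r = cov(X,Y) / (std(X) * std(Y))
Mean X = 1.9, Mean Y = -1.7286
Cov(X,Y) = -8.524286
Std(X) = 4.752142, Std(Y) = 4.543037
r = -0.3948

-0.3948


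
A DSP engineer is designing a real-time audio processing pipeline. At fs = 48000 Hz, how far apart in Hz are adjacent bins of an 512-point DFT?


DFT frequency resolution:
df = fs / N
   = 48000 / 512
   = 93.75 Hz

93.75 Hz


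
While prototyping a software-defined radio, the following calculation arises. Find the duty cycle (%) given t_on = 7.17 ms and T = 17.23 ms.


Duty cycle as a percentage:
DC = (t_on / T) * 100
   = (7.17 / 17.23) * 100
   = 0.416135 * 100
   = 41.61 %

41.61 %


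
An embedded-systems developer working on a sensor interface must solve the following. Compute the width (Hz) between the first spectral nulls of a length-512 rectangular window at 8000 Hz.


Main lobe width for a rectangular window:
Width = 2 * fs / N
      = 2 * 8000 / 512
      = 16000 / 512
      = 31.25 Hz

31.25 Hz


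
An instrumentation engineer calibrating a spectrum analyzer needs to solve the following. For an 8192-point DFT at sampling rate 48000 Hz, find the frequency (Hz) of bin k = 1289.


Frequency of DFT bin k:
f_k = k * fs / N
    = 1289 * 48000 / 8192
    = 61872000 / 8192
    = 7552.734 Hz

7552.734 Hz


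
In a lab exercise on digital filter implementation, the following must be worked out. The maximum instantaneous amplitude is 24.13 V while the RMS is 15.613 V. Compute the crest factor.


Crest factor is the ratio of peak to RMS:
CF = V_peak / V_rms
   = 24.13 / 15.613
   = 1.5455

1.5455


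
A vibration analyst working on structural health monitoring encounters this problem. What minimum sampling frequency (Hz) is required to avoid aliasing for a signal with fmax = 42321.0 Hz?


The Nyquist rate is twice the maximum frequency component.
fs_min = 2 * fmax
      = 2 * 42321.0
      = 84642.0 Hz

84642.0


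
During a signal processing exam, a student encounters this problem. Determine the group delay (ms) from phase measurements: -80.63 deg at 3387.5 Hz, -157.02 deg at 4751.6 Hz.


Group delay from phase difference:
tau = -d(phi)/d(omega)
d(phi) = -76.39 deg = -1.333257 rad
d(omega) = 2*pi*(4751.6 - 3387.5) = 8570.8931 rad/s
tau = -(-1.333257) / 8570.8931
    = 0.1556 ms

0.1556 ms


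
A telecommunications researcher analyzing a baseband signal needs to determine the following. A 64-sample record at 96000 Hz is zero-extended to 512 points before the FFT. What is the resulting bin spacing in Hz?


Frequency resolution after zero-padding:
N_padded = 64 * 8 = 512
df = fs / N_padded
   = 96000 / 512
   = 187.5 Hz

187.5 Hz


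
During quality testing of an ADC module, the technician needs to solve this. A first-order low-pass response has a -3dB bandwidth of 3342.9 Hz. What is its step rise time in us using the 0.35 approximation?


Rise time from bandwidth relationship:
tr = 0.35 / BW
   = 0.35 / 3342.9
   = 0.0001046995124 s
   = 104.6995 us

104.6995 us


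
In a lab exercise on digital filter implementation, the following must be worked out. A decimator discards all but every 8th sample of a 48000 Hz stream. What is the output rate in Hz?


Decimation reduces the sample rate:
fs_out = fs_in / M
       = 48000 / 8
       = 6000.0 Hz

6000.0 Hz


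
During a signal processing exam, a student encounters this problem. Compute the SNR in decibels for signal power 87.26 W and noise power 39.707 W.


SNR in decibels:
SNR = 10 * log10(Ps / Pn)
    = 10 * log10(87.26 / 39.707)
    = 10 * log10(2.1976)
    = 10 * 0.3419
    = 3.42 dB

3.42 dB


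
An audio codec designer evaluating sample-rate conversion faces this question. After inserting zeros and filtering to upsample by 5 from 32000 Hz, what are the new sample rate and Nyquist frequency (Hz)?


Step 1 — output sample rate after interpolation by L:
fs_out = L * fs_in = 5 * 32000 = 160000 Hz

Step 2 — Nyquist frequency of the output stream:
f_Nyq = fs_out / 2 = 160000 / 2 = 80000.0 Hz

fs_out = 160000 Hz; f_Nyquist = 80000.0 Hz


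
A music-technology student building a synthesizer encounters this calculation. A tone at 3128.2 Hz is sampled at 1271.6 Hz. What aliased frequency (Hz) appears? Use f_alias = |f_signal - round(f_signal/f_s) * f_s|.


Compute the nearest integer multiple of fs to the signal:
n = round(3128.2 / 1271.6) = 2
f_alias = |3128.2 - 2 * 1271.6|
        = |3128.2 - 2543.2|
        = 585.0 Hz

585.0


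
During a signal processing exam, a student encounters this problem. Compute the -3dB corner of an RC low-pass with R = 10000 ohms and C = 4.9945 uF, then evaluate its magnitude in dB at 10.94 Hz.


Step 1 — cutoff frequency:
fc = 1 / (2*pi*R*C)
C = 4.9945 uF = 4.9945e-06 F
fc = 1 / (2*pi*10000*4.9945e-06)
   = 3.1866 Hz

Step 2 — magnitude at f = 10.94 Hz:
|H(f)| = 1 / sqrt(1 + (f/fc)^2)
f/fc = 10.94 / 3.1866 = 3.433126
|H| = 1 / sqrt(1 + 11.786354) = 0.2796576
|H|_dB = 20*log10(0.2796576) = -11.07 dB

fc = 3.1866 Hz; |H(10.94 Hz)| = -11.07 dB


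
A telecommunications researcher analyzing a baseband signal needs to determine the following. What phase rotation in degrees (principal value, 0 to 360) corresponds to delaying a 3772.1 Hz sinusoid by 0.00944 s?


Phase shift from frequency and time delay:
phi = 360 * f * t_delay
    = 360 * 3772.1 * 0.00944
    = 12819.1 degrees
    mod 360 = 219.1 degrees

219.1 degrees


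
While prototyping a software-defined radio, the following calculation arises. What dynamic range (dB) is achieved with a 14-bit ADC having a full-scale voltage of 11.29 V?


Dynamic range from full-scale to LSB:
V_min = V_max / 2^bits = 11.29 / 2^14
DR = 20 * log10(V_max / V_min)
   = 20 * log10(2^14)
   = 20 * 14 * log10(2)
   = 84.29 dB

84.29 dB


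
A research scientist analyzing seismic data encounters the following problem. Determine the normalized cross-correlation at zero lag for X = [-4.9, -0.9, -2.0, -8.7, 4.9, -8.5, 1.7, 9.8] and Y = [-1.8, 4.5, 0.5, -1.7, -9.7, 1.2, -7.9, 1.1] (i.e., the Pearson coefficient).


Pearson correlation coefficient (population):
r = cov(X,Y) / (std(X) * std(Y))
Mean X = -1.075, Mean Y = -1.725
Cov(X,Y) = -7.081875
Std(X) = 6.025519, Std(Y) = 4.499653
r = -0.2612

-0.2612


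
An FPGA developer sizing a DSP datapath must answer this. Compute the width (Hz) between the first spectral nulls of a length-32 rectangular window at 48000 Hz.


Main lobe width for a rectangular window:
Width = 2 * fs / N
      = 2 * 48000 / 32
      = 96000 / 32
      = 3000.0 Hz

3000.0 Hz


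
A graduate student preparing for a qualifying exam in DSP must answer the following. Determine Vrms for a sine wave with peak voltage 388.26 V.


RMS voltage for a sinusoidal waveform:
V_rms = V_peak / sqrt(2)
      = 388.26 / 1.414214
      = 274.541 V

274.541 V


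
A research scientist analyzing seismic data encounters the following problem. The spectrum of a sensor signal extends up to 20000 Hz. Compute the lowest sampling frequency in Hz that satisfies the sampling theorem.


The Nyquist rate is twice the maximum frequency component.
fs_min = 2 * fmax
      = 2 * 20000
      = 40000 Hz

40000


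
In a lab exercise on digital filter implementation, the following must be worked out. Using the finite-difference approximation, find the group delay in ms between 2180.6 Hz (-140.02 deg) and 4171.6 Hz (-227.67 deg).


Group delay from phase difference:
tau = -d(phi)/d(omega)
d(phi) = -87.65 deg = -1.529781 rad
d(omega) = 2*pi*(4171.6 - 2180.6) = 12509.8219 rad/s
tau = -(-1.529781) / 12509.8219
    = 0.1223 ms

0.1223 ms


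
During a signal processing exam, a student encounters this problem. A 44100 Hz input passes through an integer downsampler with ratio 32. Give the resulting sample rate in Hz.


Decimation reduces the sample rate:
fs_out = fs_in / M
       = 44100 / 32
       = 1378.125 Hz

1378.125 Hz


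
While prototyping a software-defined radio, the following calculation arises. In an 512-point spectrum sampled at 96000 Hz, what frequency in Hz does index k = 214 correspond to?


Frequency of DFT bin k:
f_k = k * fs / N
    = 214 * 96000 / 512
    = 20544000 / 512
    = 40125.0 Hz

40125.0 Hz


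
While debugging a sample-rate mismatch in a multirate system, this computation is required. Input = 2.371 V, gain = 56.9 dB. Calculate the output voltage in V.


Output voltage from dB gain:
V_out = V_in * 10^(gain_dB / 20)
      = 2.371 * 10^(56.9 / 20)
      = 2.371 * 699.841996
      = 1659.3254 V

1659.3254 V


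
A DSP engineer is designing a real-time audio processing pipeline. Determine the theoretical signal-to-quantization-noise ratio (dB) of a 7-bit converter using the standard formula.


Theoretical SNR for a full-scale sinusoid:
SNR = 6.02 * N + 1.76
    = 6.02 * 7 + 1.76
    = 42.14 + 1.76
    = 43.9 dB

43.9 dB


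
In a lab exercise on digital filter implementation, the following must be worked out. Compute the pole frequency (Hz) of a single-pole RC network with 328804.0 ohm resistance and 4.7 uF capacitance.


Cutoff frequency of a first-order RC filter:
fc = 1 / (2 * pi * R * C)
C = 4.7 uF = 4.7e-06 F
fc = 1 / (2 * pi * 328804.0 * 4.7e-06)
   = 1 / 9.7099013701868
   = 0.102988 Hz

0.102988 Hz


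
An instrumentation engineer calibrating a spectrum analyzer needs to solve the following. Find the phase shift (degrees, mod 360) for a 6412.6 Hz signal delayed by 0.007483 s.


Phase shift from frequency and time delay:
phi = 360 * f * t_delay
    = 360 * 6412.6 * 0.007483
    = 17274.77 degrees
    mod 360 = 354.77 degrees

354.77 degrees


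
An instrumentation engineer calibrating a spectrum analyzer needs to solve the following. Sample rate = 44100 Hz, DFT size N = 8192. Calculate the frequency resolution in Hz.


DFT frequency resolution:
df = fs / N
   = 44100 / 8192
   = 5.3833 Hz

5.3833 Hz


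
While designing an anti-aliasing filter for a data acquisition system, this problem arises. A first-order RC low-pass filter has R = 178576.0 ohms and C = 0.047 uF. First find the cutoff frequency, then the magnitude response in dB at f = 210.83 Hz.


Step 1 — cutoff frequency:
fc = 1 / (2*pi*R*C)
C = 0.047 uF = 4.7e-08 F
fc = 1 / (2*pi*178576.0*4.7e-08)
   = 18.9627 Hz

Step 2 — magnitude at f = 210.83 Hz:
|H(f)| = 1 / sqrt(1 + (f/fc)^2)
f/fc = 210.83 / 18.9627 = 11.118142
|H| = 1 / sqrt(1 + 123.613082) = 0.0895815
|H|_dB = 20*log10(0.0895815) = -20.96 dB

fc = 18.9627 Hz; |H(210.83 Hz)| = -20.96 dB


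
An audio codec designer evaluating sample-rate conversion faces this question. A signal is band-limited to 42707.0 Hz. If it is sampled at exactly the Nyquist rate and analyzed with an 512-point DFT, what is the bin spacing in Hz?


Step 1 — Nyquist sampling rate:
fs = 2 * fmax = 2 * 42707.0 = 85414.0 Hz

Step 2 — DFT bin spacing:
df = fs / N = 85414.0 / 512 = 166.8242 Hz

166.8242 Hz


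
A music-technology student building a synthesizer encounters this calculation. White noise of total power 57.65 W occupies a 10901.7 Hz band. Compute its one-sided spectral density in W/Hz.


Power spectral density:
PSD = P / BW
    = 57.65 / 10901.7
    = 0.00528817 W/Hz

0.00528817 W/Hz


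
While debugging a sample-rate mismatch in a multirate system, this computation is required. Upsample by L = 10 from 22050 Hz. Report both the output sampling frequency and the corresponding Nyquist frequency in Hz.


Step 1 — output sample rate after interpolation by L:
fs_out = L * fs_in = 10 * 22050 = 220500 Hz

Step 2 — Nyquist frequency of the output stream:
f_Nyq = fs_out / 2 = 220500 / 2 = 110250.0 Hz

fs_out = 220500 Hz; f_Nyquist = 110250.0 Hz


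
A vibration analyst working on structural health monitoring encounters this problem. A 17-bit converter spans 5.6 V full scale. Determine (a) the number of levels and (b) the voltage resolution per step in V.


Step 1 — number of quantization levels:
L = 2^N = 2^17 = 131072

Step 2 — LSB step size:
delta = Vfs / L
      = 5.6 / 131072
      = 4.272e-05 V

Levels = 131072; step size = 4.272e-05 V


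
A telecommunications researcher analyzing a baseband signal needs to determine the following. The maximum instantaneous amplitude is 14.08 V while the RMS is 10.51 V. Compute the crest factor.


Crest factor is the ratio of peak to RMS:
CF = V_peak / V_rms
   = 14.08 / 10.51
   = 1.3397

1.3397


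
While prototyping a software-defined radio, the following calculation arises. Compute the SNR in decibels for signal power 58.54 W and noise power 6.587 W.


SNR in decibels:
SNR = 10 * log10(Ps / Pn)
    = 10 * log10(58.54 / 6.587)
    = 10 * log10(8.8872)
    = 10 * 0.9488
    = 9.49 dB

9.49 dB


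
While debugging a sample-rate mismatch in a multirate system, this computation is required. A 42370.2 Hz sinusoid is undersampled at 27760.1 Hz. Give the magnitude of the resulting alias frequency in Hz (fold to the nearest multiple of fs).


Compute the nearest integer multiple of fs to the signal:
n = round(42370.2 / 27760.1) = 2
f_alias = |42370.2 - 2 * 27760.1|
        = |42370.2 - 55520.2|
        = 13150.0 Hz

13150.0


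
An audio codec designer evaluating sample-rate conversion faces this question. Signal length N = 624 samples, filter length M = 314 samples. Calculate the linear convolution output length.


Linear convolution output length:
L = N + M - 1
  = 624 + 314 - 1
  = 937 samples

937


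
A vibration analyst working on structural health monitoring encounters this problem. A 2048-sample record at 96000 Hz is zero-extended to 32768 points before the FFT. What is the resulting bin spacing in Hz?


Frequency resolution after zero-padding:
N_padded = 2048 * 16 = 32768
df = fs / N_padded
   = 96000 / 32768
   = 2.9297 Hz

2.9297 Hz


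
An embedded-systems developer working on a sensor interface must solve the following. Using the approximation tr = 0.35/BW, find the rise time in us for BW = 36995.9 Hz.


Rise time from bandwidth relationship:
tr = 0.35 / BW
   = 0.35 / 36995.9
   = 9.460507786e-06 s
   = 9.4605 us

9.4605 us


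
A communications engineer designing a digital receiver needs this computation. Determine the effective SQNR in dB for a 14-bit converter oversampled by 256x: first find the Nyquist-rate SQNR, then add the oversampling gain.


Step 1 — baseline SQNR at Nyquist:
SQNR_base = 6.02*N + 1.76
          = 6.02*14 + 1.76
          = 86.04 dB

Step 2 — oversampling processing gain:
G = 10*log10(OSR) = 10*log10(256) = 24.08 dB

Step 3 — total:
SQNR_total = 86.04 + 24.08 = 110.12 dB

Base SQNR = 86.04 dB; oversampled SQNR = 110.12 dB


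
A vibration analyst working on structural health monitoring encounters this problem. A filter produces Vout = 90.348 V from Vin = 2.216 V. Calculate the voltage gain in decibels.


Voltage gain in dB:
G = 20 * log10(Vout / Vin)
  = 20 * log10(90.348 / 2.216)
  = 20 * log10(40.770758)
  = 20 * 1.610349
  = 32.21 dB

32.21 dB


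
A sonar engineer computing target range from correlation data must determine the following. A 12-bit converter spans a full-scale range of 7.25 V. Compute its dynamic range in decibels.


Dynamic range from full-scale to LSB:
V_min = V_max / 2^bits = 7.25 / 2^12
DR = 20 * log10(V_max / V_min)
   = 20 * log10(2^12)
   = 20 * 12 * log10(2)
   = 72.25 dB

72.25 dB


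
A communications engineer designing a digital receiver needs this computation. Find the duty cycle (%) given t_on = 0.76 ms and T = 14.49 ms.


Duty cycle as a percentage:
DC = (t_on / T) * 100
   = (0.76 / 14.49) * 100
   = 0.05245 * 100
   = 5.24 %

5.24 %


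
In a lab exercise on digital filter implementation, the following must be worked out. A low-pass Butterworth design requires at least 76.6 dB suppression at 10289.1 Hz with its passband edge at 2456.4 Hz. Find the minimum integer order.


Butterworth filter order formula:
n = log10(10^(A/10) - 1) / (2 * log10(f_stop/f_pass))
10^(76.6/10) - 1 = 45708817.9615
f_stop/f_pass = 10289.1 / 2456.4 = 4.1887
n = 6.1568 -> ceil = 7

7


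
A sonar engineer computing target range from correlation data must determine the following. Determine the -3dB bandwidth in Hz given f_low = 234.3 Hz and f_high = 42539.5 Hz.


Bandwidth is the difference of -3dB frequencies:
BW = f_high - f_low
   = 42539.5 - 234.3
   = 42305.2 Hz

42305.2 Hz


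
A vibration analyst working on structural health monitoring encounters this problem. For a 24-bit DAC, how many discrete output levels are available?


Number of quantization levels = 2^N
= 2^24
= 16777216

16777216


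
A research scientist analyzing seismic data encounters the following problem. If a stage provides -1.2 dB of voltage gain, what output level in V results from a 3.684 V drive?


Output voltage from dB gain:
V_out = V_in * 10^(gain_dB / 20)
      = 3.684 * 10^(-1.2 / 20)
      = 3.684 * 0.870964
      = 3.2086 V

3.2086 V


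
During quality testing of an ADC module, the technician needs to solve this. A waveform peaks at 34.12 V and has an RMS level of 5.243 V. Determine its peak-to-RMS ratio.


Crest factor is the ratio of peak to RMS:
CF = V_peak / V_rms
   = 34.12 / 5.243
   = 6.5077

6.5077


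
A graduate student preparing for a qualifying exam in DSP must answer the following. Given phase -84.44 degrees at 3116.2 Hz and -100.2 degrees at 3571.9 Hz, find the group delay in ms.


Group delay from phase difference:
tau = -d(phi)/d(omega)
d(phi) = -15.76 deg = -0.275064 rad
d(omega) = 2*pi*(3571.9 - 3116.2) = 2863.2475 rad/s
tau = -(-0.275064) / 2863.2475
    = 0.0961 ms

0.0961 ms


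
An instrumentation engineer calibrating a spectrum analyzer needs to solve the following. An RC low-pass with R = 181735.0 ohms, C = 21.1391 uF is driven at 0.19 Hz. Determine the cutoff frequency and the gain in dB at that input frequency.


Step 1 — cutoff frequency:
fc = 1 / (2*pi*R*C)
C = 21.1391 uF = 2.11391e-05 F
fc = 1 / (2*pi*181735.0*2.11391e-05)
   = 0.0414281 Hz

Step 2 — magnitude at f = 0.19 Hz:
|H(f)| = 1 / sqrt(1 + (f/fc)^2)
f/fc = 0.19 / 0.0414281 = 4.586259
|H| = 1 / sqrt(1 + 21.033772) = 0.2130373
|H|_dB = 20*log10(0.2130373) = -13.43 dB

fc = 0.0414281 Hz; |H(0.19 Hz)| = -13.43 dB


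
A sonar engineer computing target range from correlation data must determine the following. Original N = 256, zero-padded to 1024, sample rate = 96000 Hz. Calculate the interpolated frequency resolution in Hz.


Frequency resolution after zero-padding:
N_padded = 256 * 4 = 1024
df = fs / N_padded
   = 96000 / 1024
   = 93.75 Hz

93.75 Hz


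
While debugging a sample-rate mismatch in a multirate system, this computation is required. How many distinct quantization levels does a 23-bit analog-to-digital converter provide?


Number of quantization levels = 2^N
= 2^23
= 8388608

8388608


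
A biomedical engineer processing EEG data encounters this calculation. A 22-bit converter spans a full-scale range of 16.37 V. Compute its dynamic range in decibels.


Dynamic range from full-scale to LSB:
V_min = V_max / 2^bits = 16.37 / 2^22
DR = 20 * log10(V_max / V_min)
   = 20 * log10(2^22)
   = 20 * 22 * log10(2)
   = 132.45 dB

132.45 dB


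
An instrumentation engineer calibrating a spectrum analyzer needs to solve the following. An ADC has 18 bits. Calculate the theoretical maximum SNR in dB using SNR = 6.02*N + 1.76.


Theoretical SNR for a full-scale sinusoid:
SNR = 6.02 * N + 1.76
    = 6.02 * 18 + 1.76
    = 108.36 + 1.76
    = 110.12 dB

110.12 dB


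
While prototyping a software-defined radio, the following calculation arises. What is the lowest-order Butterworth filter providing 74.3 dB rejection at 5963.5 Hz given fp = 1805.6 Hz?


Butterworth filter order formula:
n = log10(10^(A/10) - 1) / (2 * log10(f_stop/f_pass))
10^(74.3/10) - 1 = 26915347.0393
f_stop/f_pass = 5963.5 / 1805.6 = 3.3028
n = 7.1597 -> ceil = 8

8


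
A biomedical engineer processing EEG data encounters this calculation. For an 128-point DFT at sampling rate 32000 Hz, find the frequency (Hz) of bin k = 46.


Frequency of DFT bin k:
f_k = k * fs / N
    = 46 * 32000 / 128
    = 1472000 / 128
    = 11500.0 Hz

11500.0 Hz


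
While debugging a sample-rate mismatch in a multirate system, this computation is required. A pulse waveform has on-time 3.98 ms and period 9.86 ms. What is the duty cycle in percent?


Duty cycle as a percentage:
DC = (t_on / T) * 100
   = (3.98 / 9.86) * 100
   = 0.403651 * 100
   = 40.37 %

40.37 %


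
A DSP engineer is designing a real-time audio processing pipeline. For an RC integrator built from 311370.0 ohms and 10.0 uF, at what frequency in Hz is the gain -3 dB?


Cutoff frequency of a first-order RC filter:
fc = 1 / (2 * pi * R * C)
C = 10.0 uF = 1e-05 F
fc = 1 / (2 * pi * 311370.0 * 1e-05)
   = 1 / 19.563954090965
   = 0.051114 Hz

0.051114 Hz


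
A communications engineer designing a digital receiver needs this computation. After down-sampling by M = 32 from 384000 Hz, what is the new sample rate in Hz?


Decimation reduces the sample rate:
fs_out = fs_in / M
       = 384000 / 32
       = 12000.0 Hz

12000.0 Hz


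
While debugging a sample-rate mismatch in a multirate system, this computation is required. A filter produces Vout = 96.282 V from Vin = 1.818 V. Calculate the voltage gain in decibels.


Voltage gain in dB:
G = 20 * log10(Vout / Vin)
  = 20 * log10(96.282 / 1.818)
  = 20 * log10(52.960396)
  = 20 * 1.723951
  = 34.48 dB

34.48 dB


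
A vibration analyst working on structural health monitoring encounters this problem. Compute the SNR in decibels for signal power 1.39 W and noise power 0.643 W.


SNR in decibels:
SNR = 10 * log10(Ps / Pn)
    = 10 * log10(1.39 / 0.643)
    = 10 * log10(2.1617)
    = 10 * 0.3348
    = 3.35 dB

3.35 dB


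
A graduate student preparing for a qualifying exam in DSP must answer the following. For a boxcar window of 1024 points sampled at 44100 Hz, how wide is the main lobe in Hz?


Main lobe width for a rectangular window:
Width = 2 * fs / N
      = 2 * 44100 / 1024
      = 88200 / 1024
      = 86.133 Hz

86.133 Hz


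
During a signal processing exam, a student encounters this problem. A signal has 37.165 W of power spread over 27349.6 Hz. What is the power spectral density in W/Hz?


Power spectral density:
PSD = P / BW
    = 37.165 / 27349.6
    = 0.00135889 W/Hz

0.00135889 W/Hz


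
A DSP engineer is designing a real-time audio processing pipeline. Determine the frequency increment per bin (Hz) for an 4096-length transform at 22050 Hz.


DFT frequency resolution:
df = fs / N
   = 22050 / 4096
   = 5.3833 Hz

5.3833 Hz


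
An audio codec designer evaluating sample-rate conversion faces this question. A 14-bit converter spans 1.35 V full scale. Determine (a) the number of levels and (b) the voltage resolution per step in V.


Step 1 — number of quantization levels:
L = 2^N = 2^14 = 16384

Step 2 — LSB step size:
delta = Vfs / L
      = 1.35 / 16384
      = 8.24e-05 V

Levels = 16384; step size = 8.24e-05 V


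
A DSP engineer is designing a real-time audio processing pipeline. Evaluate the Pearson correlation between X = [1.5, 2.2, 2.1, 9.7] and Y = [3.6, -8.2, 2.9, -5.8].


Pearson correlation coefficient (population):
r = cov(X,Y) / (std(X) * std(Y))
Mean X = 3.875, Mean Y = -1.875
Cov(X,Y) = -8.436875
Std(X) = 3.373703, Std(Y) = 5.200661
r = -0.4809

-0.4809


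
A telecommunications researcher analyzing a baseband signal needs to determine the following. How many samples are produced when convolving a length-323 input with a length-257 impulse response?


Linear convolution output length:
L = N + M - 1
  = 323 + 257 - 1
  = 579 samples

579


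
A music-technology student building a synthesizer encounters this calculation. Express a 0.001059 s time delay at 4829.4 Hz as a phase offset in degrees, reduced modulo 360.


Phase shift from frequency and time delay:
phi = 360 * f * t_delay
    = 360 * 4829.4 * 0.001059
    = 1841.16 degrees
    mod 360 = 41.16 degrees

41.16 degrees


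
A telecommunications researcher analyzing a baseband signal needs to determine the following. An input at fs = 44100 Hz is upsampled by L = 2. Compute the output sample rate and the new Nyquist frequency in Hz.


Step 1 — output sample rate after interpolation by L:
fs_out = L * fs_in = 2 * 44100 = 88200 Hz

Step 2 — Nyquist frequency of the output stream:
f_Nyq = fs_out / 2 = 88200 / 2 = 44100.0 Hz

fs_out = 88200 Hz; f_Nyquist = 44100.0 Hz


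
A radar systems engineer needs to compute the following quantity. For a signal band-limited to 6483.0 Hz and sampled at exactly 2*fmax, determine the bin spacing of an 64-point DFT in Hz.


Step 1 — Nyquist sampling rate:
fs = 2 * fmax = 2 * 6483.0 = 12966.0 Hz

Step 2 — DFT bin spacing:
df = fs / N = 12966.0 / 64 = 202.5938 Hz

202.5938 Hz


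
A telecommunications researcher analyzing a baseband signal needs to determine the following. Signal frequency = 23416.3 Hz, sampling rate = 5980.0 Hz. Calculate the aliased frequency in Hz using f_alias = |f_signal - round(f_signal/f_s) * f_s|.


Compute the nearest integer multiple of fs to the signal:
n = round(23416.3 / 5980.0) = 4
f_alias = |23416.3 - 4 * 5980.0|
        = |23416.3 - 23920.0|
        = 503.7 Hz

503.7


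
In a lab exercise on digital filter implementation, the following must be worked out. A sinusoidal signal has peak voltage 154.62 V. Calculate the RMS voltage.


RMS voltage for a sinusoidal waveform:
V_rms = V_peak / sqrt(2)
      = 154.62 / 1.414214
      = 109.333 V

109.333 V


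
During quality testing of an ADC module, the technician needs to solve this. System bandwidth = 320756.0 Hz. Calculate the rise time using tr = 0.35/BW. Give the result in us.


Rise time from bandwidth relationship:
tr = 0.35 / BW
   = 0.35 / 320756.0
   = 1.091172106e-06 s
   = 1.0912 us

1.0912 us


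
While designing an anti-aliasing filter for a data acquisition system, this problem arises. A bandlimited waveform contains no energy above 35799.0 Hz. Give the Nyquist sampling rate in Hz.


The Nyquist rate is twice the maximum frequency component.
fs_min = 2 * fmax
      = 2 * 35799.0
      = 71598.0 Hz

71598.0


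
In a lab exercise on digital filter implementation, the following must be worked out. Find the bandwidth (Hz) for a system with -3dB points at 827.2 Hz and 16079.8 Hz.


Bandwidth is the difference of -3dB frequencies:
BW = f_high - f_low
   = 16079.8 - 827.2
   = 15252.6 Hz

15252.6 Hz


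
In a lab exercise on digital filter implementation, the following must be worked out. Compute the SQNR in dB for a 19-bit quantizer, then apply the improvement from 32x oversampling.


Step 1 — baseline SQNR at Nyquist:
SQNR_base = 6.02*N + 1.76
          = 6.02*19 + 1.76
          = 116.14 dB

Step 2 — oversampling processing gain:
G = 10*log10(OSR) = 10*log10(32) = 15.05 dB

Step 3 — total:
SQNR_total = 116.14 + 15.05 = 131.19 dB

Base SQNR = 116.14 dB; oversampled SQNR = 131.19 dB


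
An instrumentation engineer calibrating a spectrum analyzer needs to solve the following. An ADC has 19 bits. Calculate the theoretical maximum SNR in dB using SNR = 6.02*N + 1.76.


Theoretical SNR for a full-scale sinusoid:
SNR = 6.02 * N + 1.76
    = 6.02 * 19 + 1.76
    = 114.38 + 1.76
    = 116.14 dB

116.14 dB


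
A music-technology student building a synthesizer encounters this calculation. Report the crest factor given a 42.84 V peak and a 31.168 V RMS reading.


Crest factor is the ratio of peak to RMS:
CF = V_peak / V_rms
   = 42.84 / 31.168
   = 1.3745

1.3745


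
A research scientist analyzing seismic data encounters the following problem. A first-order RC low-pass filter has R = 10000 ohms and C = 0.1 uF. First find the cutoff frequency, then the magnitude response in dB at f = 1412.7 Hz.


Step 1 — cutoff frequency:
fc = 1 / (2*pi*R*C)
C = 0.1 uF = 1e-07 F
fc = 1 / (2*pi*10000*1e-07)
   = 159.155 Hz

Step 2 — magnitude at f = 1412.7 Hz:
|H(f)| = 1 / sqrt(1 + (f/fc)^2)
f/fc = 1412.7 / 159.155 = 8.876253
|H| = 1 / sqrt(1 + 78.787867) = 0.1119519
|H|_dB = 20*log10(0.1119519) = -19.02 dB

fc = 159.155 Hz; |H(1412.7 Hz)| = -19.02 dB
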